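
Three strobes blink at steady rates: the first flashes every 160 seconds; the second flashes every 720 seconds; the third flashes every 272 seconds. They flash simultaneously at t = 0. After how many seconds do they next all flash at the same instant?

We need the least common multiple of the intervals.
160 = 2^5 × 5
720 = 2^4 × 3^2 × 5
272 = 2^4 × 17
LCM(160, 720, 272) = 2^5 × 3^2 × 5 × 17 = 24480.

24480 seconds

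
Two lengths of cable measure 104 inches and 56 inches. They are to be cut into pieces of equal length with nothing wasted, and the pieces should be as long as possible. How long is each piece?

Each piece length must divide every original length, so the longest possible is gcd(104, 56).
104 = 2^3 × 13
56 = 2^3 × 7
gcd(104, 56) = 2^3 = 8.

8 inches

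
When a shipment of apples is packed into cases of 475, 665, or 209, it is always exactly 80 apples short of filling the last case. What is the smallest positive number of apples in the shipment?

Being 80 short of a full case of size k means N ≡ −80 (mod k), i.e. N + 80 is a multiple of each size.
475 = 5^2 × 19
665 = 5 × 7 × 19
209 = 11 × 19
LCM(475, 665, 209) = 5^2 × 7 × 11 × 19 = 36575.
Smallest positive N is 36575 − 80 = 36495.

36495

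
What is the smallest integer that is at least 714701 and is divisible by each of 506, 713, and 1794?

1223508

The integer must be a common multiple of 506, 713, and 1794, so a multiple of their LCM.
506 = 2 × 11 × 23
713 = 23 × 31
1794 = 2 × 3 × 13 × 23
LCM(506, 713, 1794) = 2 × 3 × 11 × 13 × 23 × 31 = 611754.
Smallest multiple of 611754 that is ≥ 714701: ⌈714701/611754⌉ × 611754 = 2 × 611754 = 1223508.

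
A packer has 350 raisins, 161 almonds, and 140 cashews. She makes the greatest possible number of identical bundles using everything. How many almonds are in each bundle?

23

Number of bundles = gcd(350, 161, 140).
350 = 2 × 5^2 × 7
161 = 7 × 23
140 = 2^2 × 5 × 7
gcd(350, 161, 140) = 7.
almonds per bundle = 161 / 7 = 23.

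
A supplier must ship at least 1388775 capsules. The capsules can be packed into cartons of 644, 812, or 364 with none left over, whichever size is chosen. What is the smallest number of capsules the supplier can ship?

The number of capsules must be a common multiple of 644, 812, and 364, so a multiple of their LCM.
644 = 2^2 × 7 × 23
812 = 2^2 × 7 × 29
364 = 2^2 × 7 × 13
LCM(644, 812, 364) = 2^2 × 7 × 13 × 23 × 29 = 242788.
Smallest multiple of 242788 that is ≥ 1388775: ⌈1388775/242788⌉ × 242788 = 6 × 242788 = 1456728.

1456728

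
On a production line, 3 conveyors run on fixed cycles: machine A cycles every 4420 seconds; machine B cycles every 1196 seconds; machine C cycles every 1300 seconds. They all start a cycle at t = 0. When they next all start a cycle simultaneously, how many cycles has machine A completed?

115 cycles

They are all back at their starting positions together after one LCM of the periods.
4420 = 2^2 × 5 × 13 × 17
1196 = 2^2 × 13 × 23
1300 = 2^2 × 5^2 × 13
LCM(4420, 1196, 1300) = 2^2 × 5^2 × 13 × 17 × 23 = 508300.
Cycles for period 4420: 508300 / 4420 = 115.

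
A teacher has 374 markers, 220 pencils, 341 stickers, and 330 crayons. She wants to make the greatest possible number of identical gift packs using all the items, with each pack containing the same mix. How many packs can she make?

11 packs

The pack count must divide each quantity, so the greatest is gcd(374, 220, 341, 330).
374 = 2 × 11 × 17
220 = 2^2 × 5 × 11
341 = 11 × 31
330 = 2 × 3 × 5 × 11
gcd(374, 220, 341, 330) = 11.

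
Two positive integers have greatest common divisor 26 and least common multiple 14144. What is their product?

367744

For any two positive integers, gcd × lcm = product = 26 × 14144 = 367744.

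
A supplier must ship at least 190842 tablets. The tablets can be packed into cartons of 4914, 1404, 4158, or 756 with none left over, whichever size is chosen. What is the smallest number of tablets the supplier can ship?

The number of tablets must be a common multiple of 4914, 1404, 4158, and 756, so a multiple of their LCM.
4914 = 2 × 3^3 × 7 × 13
1404 = 2^2 × 3^3 × 13
4158 = 2 × 3^3 × 7 × 11
756 = 2^2 × 3^3 × 7
LCM(4914, 1404, 4158, 756) = 2^2 × 3^3 × 7 × 11 × 13 = 108108.
Smallest multiple of 108108 that is ≥ 190842: ⌈190842/108108⌉ × 108108 = 2 × 108108 = 216216.

216216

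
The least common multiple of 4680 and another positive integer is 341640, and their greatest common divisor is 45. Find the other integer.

gcd × lcm = product of the two integers, so the other integer is (45 × 341640) / 4680 = 3285.

3285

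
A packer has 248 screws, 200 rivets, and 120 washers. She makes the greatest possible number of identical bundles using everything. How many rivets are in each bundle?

25

Number of bundles = gcd(248, 200, 120).
248 = 2^3 × 31
200 = 2^3 × 5^2
120 = 2^3 × 3 × 5
gcd(248, 200, 120) = 2^3 = 8.
rivets per bundle = 200 / 8 = 25.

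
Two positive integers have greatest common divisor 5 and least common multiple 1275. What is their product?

6375

For any two positive integers, gcd × lcm = product = 5 × 1275 = 6375.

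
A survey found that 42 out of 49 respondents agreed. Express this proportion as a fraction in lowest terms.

42 = 2 × 3 × 7
49 = 7^2
gcd(42, 49) = 7.
Divide numerator and denominator by 7: 42/49 = 6/7.

6/7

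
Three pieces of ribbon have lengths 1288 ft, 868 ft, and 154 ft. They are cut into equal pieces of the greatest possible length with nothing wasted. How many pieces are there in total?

Piece length = gcd(1288, 868, 154).
1288 = 2^3 × 7 × 23
868 = 2^2 × 7 × 31
154 = 2 × 7 × 11
gcd(1288, 868, 154) = 2 × 7 = 14.
Total pieces = 1288/14 + 868/14 + 154/14 = 92 + 62 + 11 = 165.

165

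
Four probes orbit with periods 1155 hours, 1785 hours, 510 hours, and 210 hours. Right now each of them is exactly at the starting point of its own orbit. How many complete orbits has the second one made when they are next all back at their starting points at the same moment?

22 orbits

All finish a whole number of cycles simultaneously at t = LCM of the periods.
1155 = 3 × 5 × 7 × 11
1785 = 3 × 5 × 7 × 17
510 = 2 × 3 × 5 × 17
210 = 2 × 3 × 5 × 7
LCM(1155, 1785, 510, 210) = 2 × 3 × 5 × 7 × 11 × 17 = 39270.
Orbits for period 1785: 39270 / 1785 = 22.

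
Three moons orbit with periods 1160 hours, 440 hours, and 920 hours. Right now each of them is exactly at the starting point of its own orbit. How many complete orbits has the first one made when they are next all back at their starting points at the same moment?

253 orbits

They are all back at their starting positions together after one LCM of the periods.
1160 = 2^3 × 5 × 29
440 = 2^3 × 5 × 11
920 = 2^3 × 5 × 23
LCM(1160, 440, 920) = 2^3 × 5 × 11 × 23 × 29 = 293480.
Orbits for period 1160: 293480 / 1160 = 253.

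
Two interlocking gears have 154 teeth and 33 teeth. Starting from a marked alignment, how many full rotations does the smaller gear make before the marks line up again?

14 rotations

The first common completion time is the LCM of the periods.
154 = 2 × 7 × 11
33 = 3 × 11
LCM(154, 33) = 2 × 3 × 7 × 11 = 462.
Rotations for period 33: 462 / 33 = 14.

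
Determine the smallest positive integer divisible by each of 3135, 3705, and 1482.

81510

3135 = 3 × 5 × 11 × 19
3705 = 3 × 5 × 13 × 19
1482 = 2 × 3 × 13 × 19
LCM(3135, 3705, 1482) = 2 × 3 × 5 × 11 × 13 × 19 = 81510.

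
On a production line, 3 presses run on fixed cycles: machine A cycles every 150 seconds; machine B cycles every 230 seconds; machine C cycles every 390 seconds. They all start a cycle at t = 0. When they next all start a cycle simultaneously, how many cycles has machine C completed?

115 cycles

All finish a whole number of cycles simultaneously at t = LCM of the periods.
150 = 2 × 3 × 5^2
230 = 2 × 5 × 23
390 = 2 × 3 × 5 × 13
LCM(150, 230, 390) = 2 × 3 × 5^2 × 13 × 23 = 44850.
Cycles for period 390: 44850 / 390 = 115.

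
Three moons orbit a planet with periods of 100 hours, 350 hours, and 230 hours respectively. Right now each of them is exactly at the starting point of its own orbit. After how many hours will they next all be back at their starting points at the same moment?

16100 hours

The first simultaneous occurrence is after LCM of the individual periods.
100 = 2^2 × 5^2
350 = 2 × 5^2 × 7
230 = 2 × 5 × 23
LCM(100, 350, 230) = 2^2 × 5^2 × 7 × 23 = 16100.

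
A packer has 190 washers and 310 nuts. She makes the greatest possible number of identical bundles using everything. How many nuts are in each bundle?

31

Number of bundles = gcd(190, 310).
190 = 2 × 5 × 19
310 = 2 × 5 × 31
gcd(190, 310) = 2 × 5 = 10.
nuts per bundle = 310 / 10 = 31.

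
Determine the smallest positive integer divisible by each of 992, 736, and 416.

992 = 2^5 × 31
736 = 2^5 × 23
416 = 2^5 × 13
LCM(992, 736, 416) = 2^5 × 13 × 23 × 31 = 296608.

296608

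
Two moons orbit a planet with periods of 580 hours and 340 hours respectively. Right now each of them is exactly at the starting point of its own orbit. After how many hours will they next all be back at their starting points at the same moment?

9860 hours

We need the least common multiple of the intervals.
580 = 2^2 × 5 × 29
340 = 2^2 × 5 × 17
LCM(580, 340) = 2^2 × 5 × 17 × 29 = 9860.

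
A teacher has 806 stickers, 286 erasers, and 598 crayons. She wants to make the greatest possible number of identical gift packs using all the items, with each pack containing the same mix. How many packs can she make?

26 packs

The pack count must divide each quantity, so the greatest is gcd(806, 286, 598).
806 = 2 × 13 × 31
286 = 2 × 11 × 13
598 = 2 × 13 × 23
gcd(806, 286, 598) = 2 × 13 = 26.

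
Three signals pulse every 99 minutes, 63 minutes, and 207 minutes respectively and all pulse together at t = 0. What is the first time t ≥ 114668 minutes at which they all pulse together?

127512 minutes

Joint pulses occur at multiples of LCM(99, 63, 207).
99 = 3^2 × 11
63 = 3^2 × 7
207 = 3^2 × 23
LCM(99, 63, 207) = 3^2 × 7 × 11 × 23 = 15939.
Smallest multiple of 15939 that is ≥ 114668: ⌈114668/15939⌉ × 15939 = 8 × 15939 = 127512.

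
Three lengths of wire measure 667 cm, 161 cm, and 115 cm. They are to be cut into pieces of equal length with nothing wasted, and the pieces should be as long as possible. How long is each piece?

The greatest length dividing all of 667, 161, and 115 is their gcd.
667 = 23 × 29
161 = 7 × 23
115 = 5 × 23
gcd(667, 161, 115) = 23.

23 cm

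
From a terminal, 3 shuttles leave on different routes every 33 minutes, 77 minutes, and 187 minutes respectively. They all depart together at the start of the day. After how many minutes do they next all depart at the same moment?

3927 minutes

They coincide at every common multiple of the periods; the first is the LCM.
33 = 3 × 11
77 = 7 × 11
187 = 11 × 17
LCM(33, 77, 187) = 3 × 7 × 11 × 17 = 3927.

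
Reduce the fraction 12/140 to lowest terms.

3/35

12 = 2^2 × 3
140 = 2^2 × 5 × 7
gcd(12, 140) = 2^2 = 4.
Divide numerator and denominator by 4: 12/140 = 3/35.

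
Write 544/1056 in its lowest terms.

17/33

544 = 2^5 × 17
1056 = 2^5 × 3 × 11
gcd(544, 1056) = 2^5 = 32.
Divide numerator and denominator by 32: 544/1056 = 17/33.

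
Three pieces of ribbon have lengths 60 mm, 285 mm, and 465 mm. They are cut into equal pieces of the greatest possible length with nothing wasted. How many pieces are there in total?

54

Piece length = gcd(60, 285, 465).
60 = 2^2 × 3 × 5
285 = 3 × 5 × 19
465 = 3 × 5 × 31
gcd(60, 285, 465) = 3 × 5 = 15.
Total pieces = 60/15 + 285/15 + 465/15 = 4 + 19 + 31 = 54.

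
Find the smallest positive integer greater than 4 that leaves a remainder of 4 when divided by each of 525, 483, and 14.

24154

N − 4 must be a common multiple of 525, 483, and 14.
525 = 3 × 5^2 × 7
483 = 3 × 7 × 23
14 = 2 × 7
LCM(525, 483, 14) = 2 × 3 × 5^2 × 7 × 23 = 24150.
Smallest N > 4 is LCM + 4 = 24150 + 4 = 24154.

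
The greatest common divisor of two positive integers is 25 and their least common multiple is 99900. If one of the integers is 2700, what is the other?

For two integers, gcd × lcm = product, so the other is (25 × 99900) / 2700 = 2497500 / 2700 = 925.

925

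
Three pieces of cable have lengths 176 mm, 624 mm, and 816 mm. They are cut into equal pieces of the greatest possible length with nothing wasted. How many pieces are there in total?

101

Piece length = gcd(176, 624, 816).
176 = 2^4 × 11
624 = 2^4 × 3 × 13
816 = 2^4 × 3 × 17
gcd(176, 624, 816) = 2^4 = 16.
Total pieces = 176/16 + 624/16 + 816/16 = 11 + 39 + 51 = 101.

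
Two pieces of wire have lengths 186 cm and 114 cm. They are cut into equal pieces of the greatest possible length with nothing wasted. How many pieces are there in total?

50

Piece length = gcd(186, 114).
186 = 2 × 3 × 31
114 = 2 × 3 × 19
gcd(186, 114) = 2 × 3 = 6.
Total pieces = 186/6 + 114/6 = 31 + 19 = 50.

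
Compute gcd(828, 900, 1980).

36

828 = 2^2 × 3^2 × 23
900 = 2^2 × 3^2 × 5^2
1980 = 2^2 × 3^2 × 5 × 11
gcd(828, 900, 1980) = 2^2 × 3^2 = 36.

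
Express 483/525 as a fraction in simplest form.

23/25

483 = 3 × 7 × 23
525 = 3 × 5^2 × 7
gcd(483, 525) = 3 × 7 = 21.
Divide numerator and denominator by 21: 483/525 = 23/25.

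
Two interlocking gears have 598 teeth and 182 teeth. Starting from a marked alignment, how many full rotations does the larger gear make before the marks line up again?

The first common completion time is the LCM of the periods.
598 = 2 × 13 × 23
182 = 2 × 7 × 13
LCM(598, 182) = 2 × 7 × 13 × 23 = 4186.
Rotations for period 598: 4186 / 598 = 7.

7 rotations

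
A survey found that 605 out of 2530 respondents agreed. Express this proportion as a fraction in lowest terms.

605 = 5 × 11^2
2530 = 2 × 5 × 11 × 23
gcd(605, 2530) = 5 × 11 = 55.
Divide numerator and denominator by 55: 605/2530 = 11/46.

11/46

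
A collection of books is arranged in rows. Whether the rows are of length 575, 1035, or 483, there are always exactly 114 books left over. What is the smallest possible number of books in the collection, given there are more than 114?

N − 114 must be a common multiple of 575, 1035, and 483.
575 = 5^2 × 23
1035 = 3^2 × 5 × 23
483 = 3 × 7 × 23
LCM(575, 1035, 483) = 3^2 × 5^2 × 7 × 23 = 36225.
Smallest N > 114 is LCM + 114 = 36225 + 114 = 36339.

36339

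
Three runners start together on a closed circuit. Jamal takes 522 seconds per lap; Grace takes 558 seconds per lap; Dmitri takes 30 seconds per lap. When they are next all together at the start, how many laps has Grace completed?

All finish a whole number of cycles simultaneously at t = LCM of the periods.
522 = 2 × 3^2 × 29
558 = 2 × 3^2 × 31
30 = 2 × 3 × 5
LCM(522, 558, 30) = 2 × 3^2 × 5 × 29 × 31 = 80910.
Laps for period 558: 80910 / 558 = 145.

145 laps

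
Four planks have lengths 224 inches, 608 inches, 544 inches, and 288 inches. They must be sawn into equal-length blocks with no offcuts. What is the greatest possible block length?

This is the greatest common divisor of 224, 608, 544, and 288.
224 = 2^5 × 7
608 = 2^5 × 19
544 = 2^5 × 17
288 = 2^5 × 3^2
gcd(224, 608, 544, 288) = 2^5 = 32.

32 inches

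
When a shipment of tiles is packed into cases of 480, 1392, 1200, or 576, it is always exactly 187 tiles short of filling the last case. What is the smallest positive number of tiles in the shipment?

417413

Being 187 short of a full case of size k means N ≡ −187 (mod k), i.e. N + 187 is a multiple of each size.
480 = 2^5 × 3 × 5
1392 = 2^4 × 3 × 29
1200 = 2^4 × 3 × 5^2
576 = 2^6 × 3^2
LCM(480, 1392, 1200, 576) = 2^6 × 3^2 × 5^2 × 29 = 417600.
Smallest positive N is 417600 − 187 = 417413.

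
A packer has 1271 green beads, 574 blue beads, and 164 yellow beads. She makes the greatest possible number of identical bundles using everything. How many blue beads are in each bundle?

Number of bundles = gcd(1271, 574, 164).
1271 = 31 × 41
574 = 2 × 7 × 41
164 = 2^2 × 41
gcd(1271, 574, 164) = 41.
blue beads per bundle = 574 / 41 = 14.

14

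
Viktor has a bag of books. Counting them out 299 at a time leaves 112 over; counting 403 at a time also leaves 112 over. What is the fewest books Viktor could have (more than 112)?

N − 112 must be a common multiple of 299 and 403.
299 = 13 × 23
403 = 13 × 31
LCM(299, 403) = 13 × 23 × 31 = 9269.
Smallest N > 112 is LCM + 112 = 9269 + 112 = 9381.

9381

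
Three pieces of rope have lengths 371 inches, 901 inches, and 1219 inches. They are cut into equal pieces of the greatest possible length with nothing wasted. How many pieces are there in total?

Piece length = gcd(371, 901, 1219).
371 = 7 × 53
901 = 17 × 53
1219 = 23 × 53
gcd(371, 901, 1219) = 53.
Total pieces = 371/53 + 901/53 + 1219/53 = 7 + 17 + 23 = 47.

47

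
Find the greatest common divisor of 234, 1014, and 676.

234 = 2 × 3^2 × 13
1014 = 2 × 3 × 13^2
676 = 2^2 × 13^2
gcd(234, 1014, 676) = 2 × 13 = 26.

26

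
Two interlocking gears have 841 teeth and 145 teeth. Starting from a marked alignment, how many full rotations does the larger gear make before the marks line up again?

5 rotations

They are all back at their starting positions together after one LCM of the periods.
841 = 29^2
145 = 5 × 29
LCM(841, 145) = 5 × 29^2 = 4205.
Rotations for period 841: 4205 / 841 = 5.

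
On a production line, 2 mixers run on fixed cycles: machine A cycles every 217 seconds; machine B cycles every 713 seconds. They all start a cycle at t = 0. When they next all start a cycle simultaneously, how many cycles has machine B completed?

All finish a whole number of cycles simultaneously at t = LCM of the periods.
217 = 7 × 31
713 = 23 × 31
LCM(217, 713) = 7 × 23 × 31 = 4991.
Cycles for period 713: 4991 / 713 = 7.

7 cycles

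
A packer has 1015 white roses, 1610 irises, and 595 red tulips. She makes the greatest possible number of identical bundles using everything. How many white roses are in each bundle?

Number of bundles = gcd(1015, 1610, 595).
1015 = 5 × 7 × 29
1610 = 2 × 5 × 7 × 23
595 = 5 × 7 × 17
gcd(1015, 1610, 595) = 5 × 7 = 35.
white roses per bundle = 1015 / 35 = 29.

29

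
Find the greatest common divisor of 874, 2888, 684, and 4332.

874 = 2 × 19 × 23
2888 = 2^3 × 19^2
684 = 2^2 × 3^2 × 19
4332 = 2^2 × 3 × 19^2
gcd(874, 2888, 684, 4332) = 2 × 19 = 38.

38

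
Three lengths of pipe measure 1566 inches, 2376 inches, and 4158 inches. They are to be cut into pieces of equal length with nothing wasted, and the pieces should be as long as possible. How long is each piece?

54 inches

Each piece length must divide every original length, so the longest possible is gcd(1566, 2376, 4158).
1566 = 2 × 3^3 × 29
2376 = 2^3 × 3^3 × 11
4158 = 2 × 3^3 × 7 × 11
gcd(1566, 2376, 4158) = 2 × 3^3 = 54.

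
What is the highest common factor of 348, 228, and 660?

12

348 = 2^2 × 3 × 29
228 = 2^2 × 3 × 19
660 = 2^2 × 3 × 5 × 11
gcd(348, 228, 660) = 2^2 × 3 = 12.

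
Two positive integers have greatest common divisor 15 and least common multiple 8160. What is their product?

For any two positive integers, gcd × lcm = product = 15 × 8160 = 122400.

122400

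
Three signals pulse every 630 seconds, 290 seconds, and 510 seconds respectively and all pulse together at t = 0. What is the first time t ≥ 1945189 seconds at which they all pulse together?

Joint pulses occur at multiples of LCM(630, 290, 510).
630 = 2 × 3^2 × 5 × 7
290 = 2 × 5 × 29
510 = 2 × 3 × 5 × 17
LCM(630, 290, 510) = 2 × 3^2 × 5 × 7 × 17 × 29 = 310590.
Smallest multiple of 310590 that is ≥ 1945189: ⌈1945189/310590⌉ × 310590 = 7 × 310590 = 2174130.

2174130 seconds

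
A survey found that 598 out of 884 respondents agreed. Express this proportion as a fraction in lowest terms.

23/34

598 = 2 × 13 × 23
884 = 2^2 × 13 × 17
gcd(598, 884) = 2 × 13 = 26.
Divide numerator and denominator by 26: 598/884 = 23/34.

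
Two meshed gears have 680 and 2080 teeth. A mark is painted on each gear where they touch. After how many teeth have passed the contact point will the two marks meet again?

The first simultaneous occurrence is after LCM of the individual periods.
680 = 2^3 × 5 × 17
2080 = 2^5 × 5 × 13
LCM(680, 2080) = 2^5 × 5 × 13 × 17 = 35360.

35360 teeth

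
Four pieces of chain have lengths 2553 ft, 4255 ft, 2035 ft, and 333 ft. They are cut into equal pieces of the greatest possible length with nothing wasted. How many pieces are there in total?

248

Piece length = gcd(2553, 4255, 2035, 333).
2553 = 3 × 23 × 37
4255 = 5 × 23 × 37
2035 = 5 × 11 × 37
333 = 3^2 × 37
gcd(2553, 4255, 2035, 333) = 37.
Total pieces = 2553/37 + 4255/37 + 2035/37 + 333/37 = 69 + 115 + 55 + 9 = 248.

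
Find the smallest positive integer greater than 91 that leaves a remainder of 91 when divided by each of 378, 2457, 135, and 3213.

417781

N − 91 must be a common multiple of 378, 2457, 135, and 3213.
378 = 2 × 3^3 × 7
2457 = 3^3 × 7 × 13
135 = 3^3 × 5
3213 = 3^3 × 7 × 17
LCM(378, 2457, 135, 3213) = 2 × 3^3 × 5 × 7 × 13 × 17 = 417690.
Smallest N > 91 is LCM + 91 = 417690 + 91 = 417781.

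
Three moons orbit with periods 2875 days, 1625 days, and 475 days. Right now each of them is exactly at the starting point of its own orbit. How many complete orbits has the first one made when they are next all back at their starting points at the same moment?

The first common completion time is the LCM of the periods.
2875 = 5^3 × 23
1625 = 5^3 × 13
475 = 5^2 × 19
LCM(2875, 1625, 475) = 5^3 × 13 × 19 × 23 = 710125.
Orbits for period 2875: 710125 / 2875 = 247.

247 orbits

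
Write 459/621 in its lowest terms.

17/23

459 = 3^3 × 17
621 = 3^3 × 23
gcd(459, 621) = 3^3 = 27.
Divide numerator and denominator by 27: 459/621 = 17/23.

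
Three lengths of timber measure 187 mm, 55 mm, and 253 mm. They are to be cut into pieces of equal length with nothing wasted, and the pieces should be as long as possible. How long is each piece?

Each piece length must divide every original length, so the longest possible is gcd(187, 55, 253).
187 = 11 × 17
55 = 5 × 11
253 = 11 × 23
gcd(187, 55, 253) = 11.

11 mm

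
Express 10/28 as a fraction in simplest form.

5/14

10 = 2 × 5
28 = 2^2 × 7
gcd(10, 28) = 2.
Divide numerator and denominator by 2: 10/28 = 5/14.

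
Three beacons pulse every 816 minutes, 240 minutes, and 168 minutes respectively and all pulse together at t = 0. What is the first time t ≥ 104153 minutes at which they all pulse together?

114240 minutes

Joint pulses occur at multiples of LCM(816, 240, 168).
816 = 2^4 × 3 × 17
240 = 2^4 × 3 × 5
168 = 2^3 × 3 × 7
LCM(816, 240, 168) = 2^4 × 3 × 5 × 7 × 17 = 28560.
Smallest multiple of 28560 that is ≥ 104153: ⌈104153/28560⌉ × 28560 = 4 × 28560 = 114240.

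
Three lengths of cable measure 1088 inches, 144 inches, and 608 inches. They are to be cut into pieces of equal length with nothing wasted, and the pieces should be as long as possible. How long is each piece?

The greatest length dividing all of 1088, 144, and 608 is their gcd.
1088 = 2^6 × 17
144 = 2^4 × 3^2
608 = 2^5 × 19
gcd(1088, 144, 608) = 2^4 = 16.

16 inches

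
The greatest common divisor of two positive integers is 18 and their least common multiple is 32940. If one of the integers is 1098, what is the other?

For two integers, gcd × lcm = product, so the other is (18 × 32940) / 1098 = 592920 / 1098 = 540.

540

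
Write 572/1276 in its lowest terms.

13/29

572 = 2^2 × 11 × 13
1276 = 2^2 × 11 × 29
gcd(572, 1276) = 2^2 × 11 = 44.
Divide numerator and denominator by 44: 572/1276 = 13/29.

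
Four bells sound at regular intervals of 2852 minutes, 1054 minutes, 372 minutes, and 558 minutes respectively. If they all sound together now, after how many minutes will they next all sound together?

436356 minutes

We need the least common multiple of the intervals.
2852 = 2^2 × 23 × 31
1054 = 2 × 17 × 31
372 = 2^2 × 3 × 31
558 = 2 × 3^2 × 31
LCM(2852, 1054, 372, 558) = 2^2 × 3^2 × 17 × 23 × 31 = 436356.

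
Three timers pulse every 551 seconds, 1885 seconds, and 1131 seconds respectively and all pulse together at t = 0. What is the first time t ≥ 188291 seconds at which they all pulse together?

Joint pulses occur at multiples of LCM(551, 1885, 1131).
551 = 19 × 29
1885 = 5 × 13 × 29
1131 = 3 × 13 × 29
LCM(551, 1885, 1131) = 3 × 5 × 13 × 19 × 29 = 107445.
Smallest multiple of 107445 that is ≥ 188291: ⌈188291/107445⌉ × 107445 = 2 × 107445 = 214890.

214890 seconds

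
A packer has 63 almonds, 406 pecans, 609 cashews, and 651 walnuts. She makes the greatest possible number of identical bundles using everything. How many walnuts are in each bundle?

93

Number of bundles = gcd(63, 406, 609, 651).
63 = 3^2 × 7
406 = 2 × 7 × 29
609 = 3 × 7 × 29
651 = 3 × 7 × 31
gcd(63, 406, 609, 651) = 7.
walnuts per bundle = 651 / 7 = 93.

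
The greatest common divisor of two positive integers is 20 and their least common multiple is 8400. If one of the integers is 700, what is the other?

For two integers, gcd × lcm = product, so the other is (20 × 8400) / 700 = 168000 / 700 = 240.

240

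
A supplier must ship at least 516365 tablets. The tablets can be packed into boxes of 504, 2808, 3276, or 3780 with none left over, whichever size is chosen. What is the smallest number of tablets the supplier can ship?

589680

The number of tablets must be a common multiple of 504, 2808, 3276, and 3780, so a multiple of their LCM.
504 = 2^3 × 3^2 × 7
2808 = 2^3 × 3^3 × 13
3276 = 2^2 × 3^2 × 7 × 13
3780 = 2^2 × 3^3 × 5 × 7
LCM(504, 2808, 3276, 3780) = 2^3 × 3^3 × 5 × 7 × 13 = 98280.
Smallest multiple of 98280 that is ≥ 516365: ⌈516365/98280⌉ × 98280 = 6 × 98280 = 589680.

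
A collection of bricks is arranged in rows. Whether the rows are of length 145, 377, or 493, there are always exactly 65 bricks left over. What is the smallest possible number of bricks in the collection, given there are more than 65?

32110

N − 65 must be a common multiple of 145, 377, and 493.
145 = 5 × 29
377 = 13 × 29
493 = 17 × 29
LCM(145, 377, 493) = 5 × 13 × 17 × 29 = 32045.
Smallest N > 65 is LCM + 65 = 32045 + 65 = 32110.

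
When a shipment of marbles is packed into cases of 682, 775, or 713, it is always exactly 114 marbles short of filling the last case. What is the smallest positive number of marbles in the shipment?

Being 114 short of a full case of size k means N ≡ −114 (mod k), i.e. N + 114 is a multiple of each size.
682 = 2 × 11 × 31
775 = 5^2 × 31
713 = 23 × 31
LCM(682, 775, 713) = 2 × 5^2 × 11 × 23 × 31 = 392150.
Smallest positive N is 392150 − 114 = 392036.

392036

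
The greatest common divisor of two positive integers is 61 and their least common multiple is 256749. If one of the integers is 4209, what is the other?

For two integers, gcd × lcm = product, so the other is (61 × 256749) / 4209 = 15661689 / 4209 = 3721.

3721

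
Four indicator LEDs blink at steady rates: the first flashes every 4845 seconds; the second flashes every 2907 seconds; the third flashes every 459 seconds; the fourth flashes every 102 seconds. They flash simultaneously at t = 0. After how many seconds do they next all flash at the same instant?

87210 seconds

We need the least common multiple of the intervals.
4845 = 3 × 5 × 17 × 19
2907 = 3^2 × 17 × 19
459 = 3^3 × 17
102 = 2 × 3 × 17
LCM(4845, 2907, 459, 102) = 2 × 3^3 × 5 × 17 × 19 = 87210.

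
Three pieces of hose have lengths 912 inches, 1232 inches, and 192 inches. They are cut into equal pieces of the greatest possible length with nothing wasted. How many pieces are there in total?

Piece length = gcd(912, 1232, 192).
912 = 2^4 × 3 × 19
1232 = 2^4 × 7 × 11
192 = 2^6 × 3
gcd(912, 1232, 192) = 2^4 = 16.
Total pieces = 912/16 + 1232/16 + 192/16 = 57 + 77 + 12 = 146.

146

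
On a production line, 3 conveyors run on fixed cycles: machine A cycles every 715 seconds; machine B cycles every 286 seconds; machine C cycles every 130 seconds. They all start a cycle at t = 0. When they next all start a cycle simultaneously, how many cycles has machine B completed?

The first common completion time is the LCM of the periods.
715 = 5 × 11 × 13
286 = 2 × 11 × 13
130 = 2 × 5 × 13
LCM(715, 286, 130) = 2 × 5 × 11 × 13 = 1430.
Cycles for period 286: 1430 / 286 = 5.

5 cycles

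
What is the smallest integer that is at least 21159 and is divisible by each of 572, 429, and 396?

The integer must be a common multiple of 572, 429, and 396, so a multiple of their LCM.
572 = 2^2 × 11 × 13
429 = 3 × 11 × 13
396 = 2^2 × 3^2 × 11
LCM(572, 429, 396) = 2^2 × 3^2 × 11 × 13 = 5148.
Smallest multiple of 5148 that is ≥ 21159: ⌈21159/5148⌉ × 5148 = 5 × 5148 = 25740.

25740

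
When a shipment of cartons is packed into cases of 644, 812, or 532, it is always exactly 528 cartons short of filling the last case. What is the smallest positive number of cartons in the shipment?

Being 528 short of a full case of size k means N ≡ −528 (mod k), i.e. N + 528 is a multiple of each size.
644 = 2^2 × 7 × 23
812 = 2^2 × 7 × 29
532 = 2^2 × 7 × 19
LCM(644, 812, 532) = 2^2 × 7 × 19 × 23 × 29 = 354844.
Smallest positive N is 354844 − 528 = 354316.

354316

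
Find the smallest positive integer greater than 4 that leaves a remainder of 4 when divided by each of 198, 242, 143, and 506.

N − 4 must be a common multiple of 198, 242, 143, and 506.
198 = 2 × 3^2 × 11
242 = 2 × 11^2
143 = 11 × 13
506 = 2 × 11 × 23
LCM(198, 242, 143, 506) = 2 × 3^2 × 11^2 × 13 × 23 = 651222.
Smallest N > 4 is LCM + 4 = 651222 + 4 = 651226.

651226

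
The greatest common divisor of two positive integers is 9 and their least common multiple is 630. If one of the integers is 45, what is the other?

For two integers, gcd × lcm = product, so the other is (9 × 630) / 45 = 5670 / 45 = 126.

126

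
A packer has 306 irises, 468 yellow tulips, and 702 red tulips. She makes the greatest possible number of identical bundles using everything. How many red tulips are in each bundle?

39

Number of bundles = gcd(306, 468, 702).
306 = 2 × 3^2 × 17
468 = 2^2 × 3^2 × 13
702 = 2 × 3^3 × 13
gcd(306, 468, 702) = 2 × 3^2 = 18.
red tulips per bundle = 702 / 18 = 39.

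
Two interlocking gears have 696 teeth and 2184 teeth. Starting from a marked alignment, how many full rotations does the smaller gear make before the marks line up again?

All finish a whole number of cycles simultaneously at t = LCM of the periods.
696 = 2^3 × 3 × 29
2184 = 2^3 × 3 × 7 × 13
LCM(696, 2184) = 2^3 × 3 × 7 × 13 × 29 = 63336.
Rotations for period 696: 63336 / 696 = 91.

91 rotations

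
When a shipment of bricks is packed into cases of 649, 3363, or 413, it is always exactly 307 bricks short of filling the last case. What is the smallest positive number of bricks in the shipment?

Being 307 short of a full case of size k means N ≡ −307 (mod k), i.e. N + 307 is a multiple of each size.
649 = 11 × 59
3363 = 3 × 19 × 59
413 = 7 × 59
LCM(649, 3363, 413) = 3 × 7 × 11 × 19 × 59 = 258951.
Smallest positive N is 258951 − 307 = 258644.

258644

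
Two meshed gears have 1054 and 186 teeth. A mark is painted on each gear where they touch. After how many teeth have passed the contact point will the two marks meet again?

3162 teeth

We need the least common multiple of the intervals.
1054 = 2 × 17 × 31
186 = 2 × 3 × 31
LCM(1054, 186) = 2 × 3 × 17 × 31 = 3162.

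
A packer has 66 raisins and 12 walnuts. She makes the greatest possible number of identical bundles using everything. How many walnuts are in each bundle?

2

Number of bundles = gcd(66, 12).
66 = 2 × 3 × 11
12 = 2^2 × 3
gcd(66, 12) = 2 × 3 = 6.
walnuts per bundle = 12 / 6 = 2.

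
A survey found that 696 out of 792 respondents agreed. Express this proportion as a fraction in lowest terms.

29/33

696 = 2^3 × 3 × 29
792 = 2^3 × 3^2 × 11
gcd(696, 792) = 2^3 × 3 = 24.
Divide numerator and denominator by 24: 696/792 = 29/33.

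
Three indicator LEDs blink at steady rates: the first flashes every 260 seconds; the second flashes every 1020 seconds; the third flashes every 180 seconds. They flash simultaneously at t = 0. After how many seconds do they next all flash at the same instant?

We need the least common multiple of the intervals.
260 = 2^2 × 5 × 13
1020 = 2^2 × 3 × 5 × 17
180 = 2^2 × 3^2 × 5
LCM(260, 1020, 180) = 2^2 × 3^2 × 5 × 13 × 17 = 39780.

39780 seconds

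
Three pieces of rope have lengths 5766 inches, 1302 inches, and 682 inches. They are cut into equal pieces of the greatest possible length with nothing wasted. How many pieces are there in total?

Piece length = gcd(5766, 1302, 682).
5766 = 2 × 3 × 31^2
1302 = 2 × 3 × 7 × 31
682 = 2 × 11 × 31
gcd(5766, 1302, 682) = 2 × 31 = 62.
Total pieces = 5766/62 + 1302/62 + 682/62 = 93 + 21 + 11 = 125.

125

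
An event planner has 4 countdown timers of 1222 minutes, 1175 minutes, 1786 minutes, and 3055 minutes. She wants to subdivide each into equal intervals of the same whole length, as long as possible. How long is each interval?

The interval must divide each timer length; the longest such is the gcd.
1222 = 2 × 13 × 47
1175 = 5^2 × 47
1786 = 2 × 19 × 47
3055 = 5 × 13 × 47
gcd(1222, 1175, 1786, 3055) = 47.

47 minutes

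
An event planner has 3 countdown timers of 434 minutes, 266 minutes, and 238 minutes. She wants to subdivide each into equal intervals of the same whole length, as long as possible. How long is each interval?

14 minutes

The interval must divide each timer length; the longest such is the gcd.
434 = 2 × 7 × 31
266 = 2 × 7 × 19
238 = 2 × 7 × 17
gcd(434, 266, 238) = 2 × 7 = 14.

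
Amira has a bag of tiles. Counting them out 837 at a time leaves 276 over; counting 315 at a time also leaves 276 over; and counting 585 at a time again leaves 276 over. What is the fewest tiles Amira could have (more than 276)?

N − 276 must be a common multiple of 837, 315, and 585.
837 = 3^3 × 31
315 = 3^2 × 5 × 7
585 = 3^2 × 5 × 13
LCM(837, 315, 585) = 3^3 × 5 × 7 × 13 × 31 = 380835.
Smallest N > 276 is LCM + 276 = 380835 + 276 = 381111.

381111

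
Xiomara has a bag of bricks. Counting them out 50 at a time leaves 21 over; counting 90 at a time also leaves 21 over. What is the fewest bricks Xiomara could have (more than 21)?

471

N − 21 must be a common multiple of 50 and 90.
50 = 2 × 5^2
90 = 2 × 3^2 × 5
LCM(50, 90) = 2 × 3^2 × 5^2 = 450.
Smallest N > 21 is LCM + 21 = 450 + 21 = 471.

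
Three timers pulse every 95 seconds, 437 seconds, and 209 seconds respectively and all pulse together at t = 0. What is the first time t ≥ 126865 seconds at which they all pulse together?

Joint pulses occur at multiples of LCM(95, 437, 209).
95 = 5 × 19
437 = 19 × 23
209 = 11 × 19
LCM(95, 437, 209) = 5 × 11 × 19 × 23 = 24035.
Smallest multiple of 24035 that is ≥ 126865: ⌈126865/24035⌉ × 24035 = 6 × 24035 = 144210.

144210 seconds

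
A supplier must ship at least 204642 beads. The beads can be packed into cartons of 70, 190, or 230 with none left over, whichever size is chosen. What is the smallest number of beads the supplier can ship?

214130

The number of beads must be a common multiple of 70, 190, and 230, so a multiple of their LCM.
70 = 2 × 5 × 7
190 = 2 × 5 × 19
230 = 2 × 5 × 23
LCM(70, 190, 230) = 2 × 5 × 7 × 19 × 23 = 30590.
Smallest multiple of 30590 that is ≥ 204642: ⌈204642/30590⌉ × 30590 = 7 × 30590 = 214130.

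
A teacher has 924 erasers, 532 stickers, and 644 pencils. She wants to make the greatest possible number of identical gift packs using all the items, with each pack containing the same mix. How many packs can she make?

28 packs

The pack count must divide each quantity, so the greatest is gcd(924, 532, 644).
924 = 2^2 × 3 × 7 × 11
532 = 2^2 × 7 × 19
644 = 2^2 × 7 × 23
gcd(924, 532, 644) = 2^2 × 7 = 28.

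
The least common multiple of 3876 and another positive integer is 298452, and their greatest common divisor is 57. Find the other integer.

gcd × lcm = product of the two integers, so the other integer is (57 × 298452) / 3876 = 4389.

4389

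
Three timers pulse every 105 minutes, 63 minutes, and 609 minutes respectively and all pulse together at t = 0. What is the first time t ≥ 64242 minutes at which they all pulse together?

73080 minutes

Joint pulses occur at multiples of LCM(105, 63, 609).
105 = 3 × 5 × 7
63 = 3^2 × 7
609 = 3 × 7 × 29
LCM(105, 63, 609) = 3^2 × 5 × 7 × 29 = 9135.
Smallest multiple of 9135 that is ≥ 64242: ⌈64242/9135⌉ × 9135 = 8 × 9135 = 73080.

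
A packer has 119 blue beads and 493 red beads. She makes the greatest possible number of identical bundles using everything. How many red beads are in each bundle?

Number of bundles = gcd(119, 493).
119 = 7 × 17
493 = 17 × 29
gcd(119, 493) = 17.
red beads per bundle = 493 / 17 = 29.

29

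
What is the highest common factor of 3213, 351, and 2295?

27

3213 = 3^3 × 7 × 17
351 = 3^3 × 13
2295 = 3^3 × 5 × 17
gcd(3213, 351, 2295) = 3^3 = 27.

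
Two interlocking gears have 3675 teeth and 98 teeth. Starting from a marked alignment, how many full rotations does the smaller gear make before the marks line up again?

The first common completion time is the LCM of the periods.
3675 = 3 × 5^2 × 7^2
98 = 2 × 7^2
LCM(3675, 98) = 2 × 3 × 5^2 × 7^2 = 7350.
Rotations for period 98: 7350 / 98 = 75.

75 rotations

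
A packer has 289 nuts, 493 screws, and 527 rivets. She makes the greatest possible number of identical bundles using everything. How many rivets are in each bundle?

Number of bundles = gcd(289, 493, 527).
289 = 17^2
493 = 17 × 29
527 = 17 × 31
gcd(289, 493, 527) = 17.
rivets per bundle = 527 / 17 = 31.

31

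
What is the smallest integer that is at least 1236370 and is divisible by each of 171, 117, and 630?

The integer must be a common multiple of 171, 117, and 630, so a multiple of their LCM.
171 = 3^2 × 19
117 = 3^2 × 13
630 = 2 × 3^2 × 5 × 7
LCM(171, 117, 630) = 2 × 3^2 × 5 × 7 × 13 × 19 = 155610.
Smallest multiple of 155610 that is ≥ 1236370: ⌈1236370/155610⌉ × 155610 = 8 × 155610 = 1244880.

1244880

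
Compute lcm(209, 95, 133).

7315

209 = 11 × 19
95 = 5 × 19
133 = 7 × 19
LCM(209, 95, 133) = 5 × 7 × 11 × 19 = 7315.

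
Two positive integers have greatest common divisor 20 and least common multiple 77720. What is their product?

1554400

For any two positive integers, gcd × lcm = product = 20 × 77720 = 1554400.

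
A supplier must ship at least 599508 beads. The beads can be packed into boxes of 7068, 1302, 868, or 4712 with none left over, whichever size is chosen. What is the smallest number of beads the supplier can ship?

The number of beads must be a common multiple of 7068, 1302, 868, and 4712, so a multiple of their LCM.
7068 = 2^2 × 3 × 19 × 31
1302 = 2 × 3 × 7 × 31
868 = 2^2 × 7 × 31
4712 = 2^3 × 19 × 31
LCM(7068, 1302, 868, 4712) = 2^3 × 3 × 7 × 19 × 31 = 98952.
Smallest multiple of 98952 that is ≥ 599508: ⌈599508/98952⌉ × 98952 = 7 × 98952 = 692664.

692664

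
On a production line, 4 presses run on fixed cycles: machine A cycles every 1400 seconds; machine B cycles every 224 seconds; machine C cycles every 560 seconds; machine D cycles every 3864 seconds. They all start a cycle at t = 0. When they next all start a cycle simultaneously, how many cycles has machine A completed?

276 cycles

They are all back at their starting positions together after one LCM of the periods.
1400 = 2^3 × 5^2 × 7
224 = 2^5 × 7
560 = 2^4 × 5 × 7
3864 = 2^3 × 3 × 7 × 23
LCM(1400, 224, 560, 3864) = 2^5 × 3 × 5^2 × 7 × 23 = 386400.
Cycles for period 1400: 386400 / 1400 = 276.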